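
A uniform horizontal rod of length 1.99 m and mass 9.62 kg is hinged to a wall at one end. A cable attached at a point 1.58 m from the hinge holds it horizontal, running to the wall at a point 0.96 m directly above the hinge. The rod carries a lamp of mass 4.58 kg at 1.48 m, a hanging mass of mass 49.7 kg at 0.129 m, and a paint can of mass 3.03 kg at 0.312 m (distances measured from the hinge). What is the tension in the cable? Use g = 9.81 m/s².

T ≈ 283 N

About the hinge:
Beam weight: 9.62 × 9.81 = 94.37 N down at 0.995 m → arm 0.995 m, τ = 94.37 × 0.995 = 93.9 N·m clockwise.
Lamp: 4.58 × 9.81 = 44.93 N down at 1.48 m → arm 1.48 m, τ = 44.93 × 1.48 = 66.5 N·m clockwise.
Hanging mass: 49.7 × 9.81 = 487.6 N down at 0.129 m → arm 0.129 m, τ = 487.6 × 0.129 = 62.9 N·m clockwise.
Paint can: 3.03 × 9.81 = 29.72 N down at 0.312 m → arm 0.312 m, τ = 29.72 × 0.312 = 9.273 N·m clockwise.
Total clockwise load moment = 232.6 N·m.
The cable tension T acts at 1.58 m; only its component perpendicular to the rod, T sinθ, produces torque. sinθ = h/√(h²+d²) = 0.96/√(0.96²+1.58²) = 0.5193.
Balancing moments: T × 1.58 × 0.5193 = 232.6, giving T = 232.6 / 0.8205 = 283 N.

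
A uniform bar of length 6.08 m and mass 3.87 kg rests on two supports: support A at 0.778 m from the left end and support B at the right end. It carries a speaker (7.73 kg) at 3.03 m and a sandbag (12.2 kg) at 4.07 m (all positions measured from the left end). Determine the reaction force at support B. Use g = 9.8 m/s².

About support A:
Beam weight: 3.87 × 9.8 = 37.93 N down at 3.04 m → arm 2.262 m, τ = 37.93 × 2.262 = 85.8 N·m clockwise.
Speaker: 7.73 × 9.8 = 75.75 N down at 3.03 m → arm 2.252 m, τ = 75.75 × 2.252 = 170.6 N·m clockwise.
Sandbag: 12.2 × 9.8 = 119.6 N down at 4.07 m → arm 3.292 m, τ = 119.6 × 3.292 = 393.7 N·m clockwise.
Net load moment about support A = 650.1 N·m clockwise.
Reaction R at support B is upward at 6.08 m, arm 5.302 m → moment R × 5.302 counterclockwise.
Στ = 0 ⇒ R × 5.302 = 650.1 ⇒ R = 123 N.

R_B ≈ 123 N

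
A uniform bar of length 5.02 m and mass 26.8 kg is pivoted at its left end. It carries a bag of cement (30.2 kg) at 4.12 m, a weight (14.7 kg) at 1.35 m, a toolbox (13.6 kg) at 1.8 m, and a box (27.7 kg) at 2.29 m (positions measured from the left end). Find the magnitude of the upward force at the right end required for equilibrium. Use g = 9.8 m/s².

F ≈ 585 N

Sum moments about the left end (the unknown pivot reaction has zero arm there).
Beam weight: 26.8 × 9.8 = 262.6 N down at 2.51 m → arm 2.51 m, τ = 262.6 × 2.51 = 659.1 N·m clockwise.
Bag of cement: 30.2 × 9.8 = 296 N down at 4.12 m → arm 4.12 m, τ = 296 × 4.12 = 1220 N·m clockwise.
Weight: 14.7 × 9.8 = 144.1 N down at 1.35 m → arm 1.35 m, τ = 144.1 × 1.35 = 194.5 N·m clockwise.
Toolbox: 13.6 × 9.8 = 133.3 N down at 1.8 m → arm 1.8 m, τ = 133.3 × 1.8 = 239.9 N·m clockwise.
Box: 27.7 × 9.8 = 271.5 N down at 2.29 m → arm 2.29 m, τ = 271.5 × 2.29 = 621.7 N·m clockwise.
Net moment of the loads = 2935 N·m clockwise.
The upward force F acts at the right end, arm 5.02 m, giving F × 5.02 counterclockwise.
Setting net torque to zero: F × 5.02 = 2935 → F = 2935 / 5.02 = 585 N.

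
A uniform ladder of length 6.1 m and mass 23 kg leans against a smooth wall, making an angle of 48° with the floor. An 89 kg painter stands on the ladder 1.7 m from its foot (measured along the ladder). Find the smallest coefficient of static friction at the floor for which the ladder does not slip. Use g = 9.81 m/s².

μ_min ≈ 0.292

Taking torques about the foot of the ladder:
Ladder weight 23×9.81 = 225.6 N acts at 3.05 m along the ladder; its horizontal arm is 3.05·cos48° = 2.041 m → τ = 460.4 N·m clockwise.
Painter: 89×9.81 = 873.1 N at 1.7 m → arm 1.138 m → τ = 993.6 N·m clockwise.
Wall normal N acts horizontally at the top; its moment arm is the height L sinθ = 6.1·sin48° = 4.533 m, counterclockwise.
Balancing moments: N × 4.533 = 1454, giving N = 320.8 N.
ΣFx = 0 ⇒ f = N_wall = 320.8 N. ΣFy = 0 ⇒ N_floor = 1099 N.
μ_min = f / N_floor = 320.8 / 1099 = 0.292.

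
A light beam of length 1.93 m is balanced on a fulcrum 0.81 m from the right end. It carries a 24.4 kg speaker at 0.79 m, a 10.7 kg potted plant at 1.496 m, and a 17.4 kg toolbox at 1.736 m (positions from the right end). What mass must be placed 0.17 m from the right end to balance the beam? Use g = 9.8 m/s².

m ≈ 35.9 kg

Take moments about the fulcrum (at 0.81 m from the right end).
Speaker: 24.4 × 9.8 = 239.1 N down at 0.79 m → arm 0.02 m, τ = 239.1 × 0.02 = 4.782 N·m clockwise.
Potted plant: 10.7 × 9.8 = 104.9 N down at 1.496 m → arm 0.686 m, τ = 104.9 × 0.686 = 71.96 N·m counterclockwise.
Toolbox: 17.4 × 9.8 = 170.5 N down at 1.736 m → arm 0.926 m, τ = 170.5 × 0.926 = 157.9 N·m counterclockwise.
Net moment of known loads = 225.1 N·m counterclockwise.
An unknown mass m at 0.17 m has arm 0.64 m; its moment is m·g·0.64 clockwise.
Setting net torque to zero: m × 9.8 × 0.64 = 225.1 → m = 225.1 / (9.8 × 0.64) = 35.9 kg.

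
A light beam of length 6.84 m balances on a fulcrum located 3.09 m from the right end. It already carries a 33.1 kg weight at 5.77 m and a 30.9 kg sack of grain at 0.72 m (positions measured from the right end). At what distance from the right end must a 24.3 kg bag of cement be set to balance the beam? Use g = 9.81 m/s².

Choose the fulcrum (at 3.09 m from the right end) as the axis so the support reaction has zero arm there.
Weight: 33.1 × 9.81 = 324.7 N down at 5.77 m → arm 2.68 m, τ = 324.7 × 2.68 = 870.2 N·m counterclockwise.
Sack of grain: 30.9 × 9.81 = 303.1 N down at 0.72 m → arm 2.37 m, τ = 303.1 × 2.37 = 718.3 N·m clockwise.
Net moment of existing loads = 151.9 N·m counterclockwise.
The bag of cement weighs 24.3 × 9.81 = 238.4 N and must supply an equal clockwise moment, so its lever arm about the fulcrum is 151.9 / 238.4 = 0.637 m.
That puts it at 3.09 − 0.637 = 2.45 m from the right end.

x ≈ 2.45 m from the right end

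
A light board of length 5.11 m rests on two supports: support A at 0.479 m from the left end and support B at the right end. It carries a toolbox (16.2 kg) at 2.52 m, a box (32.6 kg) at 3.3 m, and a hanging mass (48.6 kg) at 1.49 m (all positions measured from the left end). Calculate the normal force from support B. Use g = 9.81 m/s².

Sum moments about support A (its reaction then has zero moment arm).
Toolbox: 16.2 × 9.81 = 158.9 N down at 2.52 m → arm 2.041 m, τ = 158.9 × 2.041 = 324.3 N·m clockwise.
Box: 32.6 × 9.81 = 319.8 N down at 3.3 m → arm 2.821 m, τ = 319.8 × 2.821 = 902.2 N·m clockwise.
Hanging mass: 48.6 × 9.81 = 476.8 N down at 1.49 m → arm 1.011 m, τ = 476.8 × 1.011 = 482 N·m clockwise.
Net load moment about support A = 1708 N·m clockwise.
Reaction R at support B is upward at 5.11 m, arm 4.631 m → moment R × 4.631 counterclockwise.
For rotational equilibrium, R × 4.631 = 1708, so R = 369 N.

R_B ≈ 369 N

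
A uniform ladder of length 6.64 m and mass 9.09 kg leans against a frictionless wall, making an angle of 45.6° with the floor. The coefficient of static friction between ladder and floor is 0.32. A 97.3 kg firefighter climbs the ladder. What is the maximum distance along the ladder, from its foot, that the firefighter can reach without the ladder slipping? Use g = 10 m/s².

d ≈ 2.06 m

Take moments about the foot of the ladder.
Ladder weight 9.09×10 = 90.9 N acts at 3.32 m along the ladder; its horizontal arm is 3.32·cos45.6° = 2.323 m → τ = 211.2 N·m clockwise.
Firefighter weight 97.3×10 = 973 N at distance d → arm d·cos45.6° → τ = 973·d·0.6997 clockwise.
Wall normal N at the top has arm L sinθ = 4.744 m counterclockwise, so Στ = 0 gives N·4.744 = 211.2 + 680.8·d.
ΣFy = 0 ⇒ N_floor = 1064 N, so the maximum friction is μ_s·N_floor = 0.32×1064 = 340.5 N. ΣFx = 0 ⇒ N_wall = f, so at the slipping point N = 340.5 N.
Substituting: 340.5×4.744 = 211.2 + 680.8·d ⇒ d = (1615 − 211.2) / 680.8 = 2.06 m.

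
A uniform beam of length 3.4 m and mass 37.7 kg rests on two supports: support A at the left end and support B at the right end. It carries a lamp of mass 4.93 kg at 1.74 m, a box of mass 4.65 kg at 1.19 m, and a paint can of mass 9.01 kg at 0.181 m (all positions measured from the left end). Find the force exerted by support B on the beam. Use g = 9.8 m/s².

R_B ≈ 230 N

Taking torques about support A:
Beam weight: 37.7 × 9.8 = 369.5 N down at 1.7 m → arm 1.7 m, τ = 369.5 × 1.7 = 628.1 N·m clockwise.
Lamp: 4.93 × 9.8 = 48.31 N down at 1.74 m → arm 1.74 m, τ = 48.31 × 1.74 = 84.06 N·m clockwise.
Box: 4.65 × 9.8 = 45.57 N down at 1.19 m → arm 1.19 m, τ = 45.57 × 1.19 = 54.23 N·m clockwise.
Paint can: 9.01 × 9.8 = 88.3 N down at 0.181 m → arm 0.181 m, τ = 88.3 × 0.181 = 15.98 N·m clockwise.
Net load moment about support A = 782.4 N·m clockwise.
Reaction R at support B is upward at 3.4 m, arm 3.4 m → moment R × 3.4 counterclockwise.
Setting net torque to zero: R × 3.4 = 782.4 → R = 230 N.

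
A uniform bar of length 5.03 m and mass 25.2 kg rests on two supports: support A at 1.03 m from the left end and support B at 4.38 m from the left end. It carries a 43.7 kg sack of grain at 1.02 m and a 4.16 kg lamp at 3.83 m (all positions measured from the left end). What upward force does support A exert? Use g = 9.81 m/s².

R_A ≈ 574 N

Taking torques about support B:
Beam weight: 25.2 × 9.81 = 247.2 N down at 2.515 m → arm 1.865 m, τ = 247.2 × 1.865 = 461 N·m counterclockwise.
Sack of grain: 43.7 × 9.81 = 428.7 N down at 1.02 m → arm 3.36 m, τ = 428.7 × 3.36 = 1440 N·m counterclockwise.
Lamp: 4.16 × 9.81 = 40.81 N down at 3.83 m → arm 0.55 m, τ = 40.81 × 0.55 = 22.45 N·m counterclockwise.
Net load moment about support B = 1923 N·m counterclockwise.
Reaction R at support A is upward at 1.03 m, arm 3.35 m → moment R × 3.35 clockwise.
Στ = 0 ⇒ R × 3.35 = 1923 ⇒ R = 574 N.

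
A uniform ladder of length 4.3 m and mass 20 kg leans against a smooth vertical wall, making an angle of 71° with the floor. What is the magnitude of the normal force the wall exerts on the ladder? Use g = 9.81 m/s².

N_wall ≈ 33.8 N

About the foot of the ladder:
Ladder weight 20×9.81 = 196.2 N acts at 2.15 m along the ladder; its horizontal arm is 2.15·cos71° = 0.7 m → τ = 137.3 N·m clockwise.
Wall normal N acts horizontally at the top; its moment arm is the height L sinθ = 4.3·sin71° = 4.066 m, counterclockwise.
For rotational equilibrium, N × 4.066 = 137.3, so N = 33.8 N.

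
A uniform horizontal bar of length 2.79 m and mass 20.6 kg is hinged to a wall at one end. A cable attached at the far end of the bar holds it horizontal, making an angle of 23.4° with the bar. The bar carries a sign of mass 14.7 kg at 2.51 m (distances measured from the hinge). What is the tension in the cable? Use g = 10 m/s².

About the hinge:
Beam weight: 20.6 × 10 = 206 N down at 1.395 m → arm 1.395 m, τ = 206 × 1.395 = 287.4 N·m clockwise.
Sign: 14.7 × 10 = 147 N down at 2.51 m → arm 2.51 m, τ = 147 × 2.51 = 369 N·m clockwise.
Total clockwise load moment = 656.4 N·m.
The cable tension T acts at 2.79 m; only its component perpendicular to the bar, T sinθ, produces torque. sin 23.4° = 0.3971.
For rotational equilibrium, T × 2.79 × 0.3971 = 656.4, so T = 656.4 / 1.108 = 592 N.

T ≈ 592 N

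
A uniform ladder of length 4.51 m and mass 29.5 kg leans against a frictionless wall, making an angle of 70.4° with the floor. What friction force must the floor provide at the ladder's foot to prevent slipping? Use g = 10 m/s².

f ≈ 52.5 N

Taking torques about the foot of the ladder:
Ladder weight 29.5×10 = 295 N acts at 2.255 m along the ladder; its horizontal arm is 2.255·cos70.4° = 0.7564 m → τ = 223.1 N·m clockwise.
Wall normal N acts horizontally at the top; its moment arm is the height L sinθ = 4.51·sin70.4° = 4.249 m, counterclockwise.
For rotational equilibrium, N × 4.249 = 223.1, so N = 52.5 N.
ΣFx = 0: friction at the foot balances the wall's push, so f = N_wall = 52.5 N.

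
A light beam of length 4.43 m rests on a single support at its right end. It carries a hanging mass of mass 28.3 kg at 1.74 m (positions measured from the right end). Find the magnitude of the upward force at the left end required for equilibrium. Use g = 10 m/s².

F ≈ 111 N

Take moments about the right end.
Hanging mass: 28.3 × 10 = 283 N down at 1.74 m → arm 1.74 m, τ = 283 × 1.74 = 492.4 N·m counterclockwise.
Net moment of the loads = 492.4 N·m counterclockwise.
The upward force F acts at the left end, arm 4.43 m, giving F × 4.43 clockwise.
Setting net torque to zero: F × 4.43 = 492.4 → F = 492.4 / 4.43 = 111 N.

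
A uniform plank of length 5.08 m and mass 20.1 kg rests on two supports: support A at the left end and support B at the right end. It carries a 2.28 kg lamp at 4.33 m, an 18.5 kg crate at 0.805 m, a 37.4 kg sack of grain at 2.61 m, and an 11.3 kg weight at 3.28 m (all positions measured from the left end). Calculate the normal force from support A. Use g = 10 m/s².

Sum moments about support B (its reaction then has zero moment arm).
Beam weight: 20.1 × 10 = 201 N down at 2.54 m → arm 2.54 m, τ = 201 × 2.54 = 510.5 N·m counterclockwise.
Lamp: 2.28 × 10 = 22.8 N down at 4.33 m → arm 0.75 m, τ = 22.8 × 0.75 = 17.1 N·m counterclockwise.
Crate: 18.5 × 10 = 185 N down at 0.805 m → arm 4.275 m, τ = 185 × 4.275 = 790.9 N·m counterclockwise.
Sack of grain: 37.4 × 10 = 374 N down at 2.61 m → arm 2.47 m, τ = 374 × 2.47 = 923.8 N·m counterclockwise.
Weight: 11.3 × 10 = 113 N down at 3.28 m → arm 1.8 m, τ = 113 × 1.8 = 203.4 N·m counterclockwise.
Net load moment about support B = 2446 N·m counterclockwise.
Reaction R at support A is upward at 0 m, arm 5.08 m → moment R × 5.08 clockwise.
Setting net torque to zero: R × 5.08 = 2446 → R = 481 N.

R_A ≈ 481 N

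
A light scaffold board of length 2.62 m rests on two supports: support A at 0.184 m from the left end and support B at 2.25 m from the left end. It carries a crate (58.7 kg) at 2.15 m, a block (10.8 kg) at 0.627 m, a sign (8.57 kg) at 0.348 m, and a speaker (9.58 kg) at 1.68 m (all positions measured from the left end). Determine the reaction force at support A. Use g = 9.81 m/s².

Take moments about support B.
Crate: 58.7 × 9.81 = 575.8 N down at 2.15 m → arm 0.1 m, τ = 575.8 × 0.1 = 57.58 N·m counterclockwise.
Block: 10.8 × 9.81 = 105.9 N down at 0.627 m → arm 1.623 m, τ = 105.9 × 1.623 = 171.9 N·m counterclockwise.
Sign: 8.57 × 9.81 = 84.07 N down at 0.348 m → arm 1.902 m, τ = 84.07 × 1.902 = 159.9 N·m counterclockwise.
Speaker: 9.58 × 9.81 = 93.98 N down at 1.68 m → arm 0.57 m, τ = 93.98 × 0.57 = 53.57 N·m counterclockwise.
Net load moment about support B = 442.9 N·m counterclockwise.
Reaction R at support A is upward at 0.184 m, arm 2.066 m → moment R × 2.066 clockwise.
For rotational equilibrium, R × 2.066 = 442.9, so R = 214 N.

R_A ≈ 214 N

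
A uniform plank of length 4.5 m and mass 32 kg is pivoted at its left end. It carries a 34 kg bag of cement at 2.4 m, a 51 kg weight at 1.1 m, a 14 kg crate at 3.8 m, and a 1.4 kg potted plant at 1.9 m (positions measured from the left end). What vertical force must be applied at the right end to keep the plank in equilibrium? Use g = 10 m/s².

Sum moments about the left end (the unknown pivot reaction has zero arm there).
Beam weight: 32 × 10 = 320 N down at 2.25 m → arm 2.25 m, τ = 320 × 2.25 = 720 N·m clockwise.
Bag of cement: 34 × 10 = 340 N down at 2.4 m → arm 2.4 m, τ = 340 × 2.4 = 816 N·m clockwise.
Weight: 51 × 10 = 510 N down at 1.1 m → arm 1.1 m, τ = 510 × 1.1 = 561 N·m clockwise.
Crate: 14 × 10 = 140 N down at 3.8 m → arm 3.8 m, τ = 140 × 3.8 = 532 N·m clockwise.
Potted plant: 1.4 × 10 = 14 N down at 1.9 m → arm 1.9 m, τ = 14 × 1.9 = 26.6 N·m clockwise.
Net moment of the loads = 2656 N·m clockwise.
The upward force F acts at the right end, arm 4.5 m, giving F × 4.5 counterclockwise.
Setting net torque to zero: F × 4.5 = 2656 → F = 2656 / 4.5 = 590 N.

F ≈ 590 N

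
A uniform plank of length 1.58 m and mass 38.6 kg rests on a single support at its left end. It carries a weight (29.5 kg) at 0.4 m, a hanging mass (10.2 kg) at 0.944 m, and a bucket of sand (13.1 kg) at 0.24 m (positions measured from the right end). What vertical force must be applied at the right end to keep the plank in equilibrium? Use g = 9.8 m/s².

F ≈ 554 N

Taking torques about the left end:
Beam weight: 38.6 × 9.8 = 378.3 N down at 0.79 m → arm 0.79 m, τ = 378.3 × 0.79 = 298.9 N·m clockwise.
Weight: 29.5 × 9.8 = 289.1 N down at 0.4 m → arm 1.18 m, τ = 289.1 × 1.18 = 341.1 N·m clockwise.
Hanging mass: 10.2 × 9.8 = 99.96 N down at 0.944 m → arm 0.636 m, τ = 99.96 × 0.636 = 63.57 N·m clockwise.
Bucket of sand: 13.1 × 9.8 = 128.4 N down at 0.24 m → arm 1.34 m, τ = 128.4 × 1.34 = 172.1 N·m clockwise.
Net moment of the loads = 875.7 N·m clockwise.
The upward force F acts at the right end, arm 1.58 m, giving F × 1.58 counterclockwise.
Balancing moments: F × 1.58 = 875.7, giving F = 875.7 / 1.58 = 554 N.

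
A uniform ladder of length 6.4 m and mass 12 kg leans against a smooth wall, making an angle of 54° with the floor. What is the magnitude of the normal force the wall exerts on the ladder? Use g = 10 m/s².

Take moments about the foot of the ladder.
Ladder weight 12×10 = 120 N acts at 3.2 m along the ladder; its horizontal arm is 3.2·cos54° = 1.881 m → τ = 225.7 N·m clockwise.
Wall normal N acts horizontally at the top; its moment arm is the height L sinθ = 6.4·sin54° = 5.178 m, counterclockwise.
Στ = 0 ⇒ N × 5.178 = 225.7 ⇒ N = 43.6 N.

N_wall ≈ 43.6 N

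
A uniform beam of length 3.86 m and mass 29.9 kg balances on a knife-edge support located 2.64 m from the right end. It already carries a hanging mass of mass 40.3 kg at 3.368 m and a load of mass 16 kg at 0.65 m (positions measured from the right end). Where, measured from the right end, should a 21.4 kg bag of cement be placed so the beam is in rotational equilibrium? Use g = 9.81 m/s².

x ≈ 3.75 m from the right end

Choose the knife-edge support (at 2.64 m from the right end) as the axis so the support reaction has zero arm there.
Beam weight: 29.9 × 9.81 = 293.3 N down at 1.93 m → arm 0.71 m, τ = 293.3 × 0.71 = 208.2 N·m clockwise.
Hanging mass: 40.3 × 9.81 = 395.3 N down at 3.368 m → arm 0.728 m, τ = 395.3 × 0.728 = 287.8 N·m counterclockwise.
Load: 16 × 9.81 = 157 N down at 0.65 m → arm 1.99 m, τ = 157 × 1.99 = 312.4 N·m clockwise.
Net moment of existing loads = 232.8 N·m clockwise.
The bag of cement weighs 21.4 × 9.81 = 209.9 N and must supply an equal counterclockwise moment, so its lever arm about the knife-edge support is 232.8 / 209.9 = 1.11 m.
That puts it at 2.64 + 1.11 = 3.75 m from the right end.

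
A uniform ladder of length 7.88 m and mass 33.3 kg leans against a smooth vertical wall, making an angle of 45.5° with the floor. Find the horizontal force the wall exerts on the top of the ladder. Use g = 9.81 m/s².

N_wall ≈ 161 N

About the foot of the ladder:
Ladder weight 33.3×9.81 = 326.7 N acts at 3.94 m along the ladder; its horizontal arm is 3.94·cos45.5° = 2.762 m → τ = 902.3 N·m clockwise.
Wall normal N acts horizontally at the top; its moment arm is the height L sinθ = 7.88·sin45.5° = 5.62 m, counterclockwise.
Setting net torque to zero: N × 5.62 = 902.3 → N = 161 N.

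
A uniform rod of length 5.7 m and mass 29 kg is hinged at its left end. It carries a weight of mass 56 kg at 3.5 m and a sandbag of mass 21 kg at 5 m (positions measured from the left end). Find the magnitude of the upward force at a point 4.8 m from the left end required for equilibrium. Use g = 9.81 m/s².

Take moments about the left end.
Beam weight: 29 × 9.81 = 284.5 N down at 2.85 m → arm 2.85 m, τ = 284.5 × 2.85 = 810.8 N·m clockwise.
Weight: 56 × 9.81 = 549.4 N down at 3.5 m → arm 3.5 m, τ = 549.4 × 3.5 = 1923 N·m clockwise.
Sandbag: 21 × 9.81 = 206 N down at 5 m → arm 5 m, τ = 206 × 5 = 1030 N·m clockwise.
Net moment of the loads = 3764 N·m clockwise.
The upward force F acts at a point 4.8 m from the left end, arm 4.8 m, giving F × 4.8 counterclockwise.
For rotational equilibrium, F × 4.8 = 3764, so F = 3764 / 4.8 = 784 N.

F ≈ 784 N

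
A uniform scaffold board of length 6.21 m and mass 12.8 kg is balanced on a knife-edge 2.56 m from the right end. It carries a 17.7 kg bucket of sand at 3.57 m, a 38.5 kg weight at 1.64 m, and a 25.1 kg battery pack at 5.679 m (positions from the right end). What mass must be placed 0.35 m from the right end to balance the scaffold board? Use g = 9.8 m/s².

Take moments about the knife-edge (at 2.56 m from the right end).
Beam weight: 12.8 × 9.8 = 125.4 N down at 3.105 m → arm 0.545 m, τ = 125.4 × 0.545 = 68.34 N·m counterclockwise.
Bucket of sand: 17.7 × 9.8 = 173.5 N down at 3.57 m → arm 1.01 m, τ = 173.5 × 1.01 = 175.2 N·m counterclockwise.
Weight: 38.5 × 9.8 = 377.3 N down at 1.64 m → arm 0.92 m, τ = 377.3 × 0.92 = 347.1 N·m clockwise.
Battery pack: 25.1 × 9.8 = 246 N down at 5.679 m → arm 3.119 m, τ = 246 × 3.119 = 767.3 N·m counterclockwise.
Net moment of known loads = 663.7 N·m counterclockwise.
An unknown mass m at 0.35 m has arm 2.21 m; its moment is m·g·2.21 clockwise.
Balancing moments: m × 9.8 × 2.21 = 663.7, giving m = 663.7 / (9.8 × 2.21) = 30.6 kg.

m ≈ 30.6 kg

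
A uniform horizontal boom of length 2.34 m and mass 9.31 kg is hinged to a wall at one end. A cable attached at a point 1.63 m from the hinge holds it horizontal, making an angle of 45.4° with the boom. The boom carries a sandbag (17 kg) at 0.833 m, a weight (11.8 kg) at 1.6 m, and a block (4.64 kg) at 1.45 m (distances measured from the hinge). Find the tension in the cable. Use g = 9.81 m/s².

T ≈ 428 N

Choose the hinge as the axis so the unknown hinge reaction has zero arm there.
Beam weight: 9.31 × 9.81 = 91.33 N down at 1.17 m → arm 1.17 m, τ = 91.33 × 1.17 = 106.9 N·m clockwise.
Sandbag: 17 × 9.81 = 166.8 N down at 0.833 m → arm 0.833 m, τ = 166.8 × 0.833 = 138.9 N·m clockwise.
Weight: 11.8 × 9.81 = 115.8 N down at 1.6 m → arm 1.6 m, τ = 115.8 × 1.6 = 185.3 N·m clockwise.
Block: 4.64 × 9.81 = 45.52 N down at 1.45 m → arm 1.45 m, τ = 45.52 × 1.45 = 66 N·m clockwise.
Total clockwise load moment = 497.1 N·m.
The cable tension T acts at 1.63 m; only its component perpendicular to the boom, T sinθ, produces torque. sin 45.4° = 0.712.
For rotational equilibrium, T × 1.63 × 0.712 = 497.1, so T = 497.1 / 1.161 = 428 N.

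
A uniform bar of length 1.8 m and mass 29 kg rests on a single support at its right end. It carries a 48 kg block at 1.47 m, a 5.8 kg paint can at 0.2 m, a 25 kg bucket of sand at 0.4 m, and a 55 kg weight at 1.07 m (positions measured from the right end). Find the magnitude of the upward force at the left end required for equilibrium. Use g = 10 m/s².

Sum moments about the right end (the unknown pivot reaction has zero arm there).
Beam weight: 29 × 10 = 290 N down at 0.9 m → arm 0.9 m, τ = 290 × 0.9 = 261 N·m counterclockwise.
Block: 48 × 10 = 480 N down at 1.47 m → arm 1.47 m, τ = 480 × 1.47 = 705.6 N·m counterclockwise.
Paint can: 5.8 × 10 = 58 N down at 0.2 m → arm 0.2 m, τ = 58 × 0.2 = 11.6 N·m counterclockwise.
Bucket of sand: 25 × 10 = 250 N down at 0.4 m → arm 0.4 m, τ = 250 × 0.4 = 100 N·m counterclockwise.
Weight: 55 × 10 = 550 N down at 1.07 m → arm 1.07 m, τ = 550 × 1.07 = 588.5 N·m counterclockwise.
Net moment of the loads = 1667 N·m counterclockwise.
The upward force F acts at the left end, arm 1.8 m, giving F × 1.8 clockwise.
Setting net torque to zero: F × 1.8 = 1667 → F = 1667 / 1.8 = 926 N.

F ≈ 926 N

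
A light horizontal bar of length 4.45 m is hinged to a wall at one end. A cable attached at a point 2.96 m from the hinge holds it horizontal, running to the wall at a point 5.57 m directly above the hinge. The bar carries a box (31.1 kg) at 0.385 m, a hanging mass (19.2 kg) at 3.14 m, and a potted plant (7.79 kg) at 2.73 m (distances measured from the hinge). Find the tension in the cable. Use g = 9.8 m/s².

T ≈ 351 N

Take moments about the hinge.
Box: 31.1 × 9.8 = 304.8 N down at 0.385 m → arm 0.385 m, τ = 304.8 × 0.385 = 117.3 N·m clockwise.
Hanging mass: 19.2 × 9.8 = 188.2 N down at 3.14 m → arm 3.14 m, τ = 188.2 × 3.14 = 590.9 N·m clockwise.
Potted plant: 7.79 × 9.8 = 76.34 N down at 2.73 m → arm 2.73 m, τ = 76.34 × 2.73 = 208.4 N·m clockwise.
Total clockwise load moment = 916.6 N·m.
The cable tension T acts at 2.96 m; only its component perpendicular to the bar, T sinθ, produces torque. sinθ = h/√(h²+d²) = 5.57/√(5.57²+2.96²) = 0.8831.
Στ = 0 ⇒ T × 2.96 × 0.8831 = 916.6 ⇒ T = 916.6 / 2.614 = 351 N.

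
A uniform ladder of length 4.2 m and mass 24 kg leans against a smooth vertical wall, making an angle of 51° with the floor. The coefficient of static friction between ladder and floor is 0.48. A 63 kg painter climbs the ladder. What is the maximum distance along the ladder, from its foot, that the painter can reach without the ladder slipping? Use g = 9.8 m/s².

d ≈ 2.64 m

Choose the foot of the ladder as the axis so the floor normal and friction both act there and drop out.
Ladder weight 24×9.8 = 235.2 N acts at 2.1 m along the ladder; its horizontal arm is 2.1·cos51° = 1.322 m → τ = 310.9 N·m clockwise.
Painter weight 63×9.8 = 617.4 N at distance d → arm d·cos51° → τ = 617.4·d·0.6293 clockwise.
Wall normal N at the top has arm L sinθ = 3.264 m counterclockwise, so Στ = 0 gives N·3.264 = 310.9 + 388.5·d.
ΣFy = 0 ⇒ N_floor = 852.6 N, so the maximum friction is μ_s·N_floor = 0.48×852.6 = 409.2 N. ΣFx = 0 ⇒ N_wall = f, so at the slipping point N = 409.2 N.
Substituting: 409.2×3.264 = 310.9 + 388.5·d ⇒ d = (1336 − 310.9) / 388.5 = 2.64 m.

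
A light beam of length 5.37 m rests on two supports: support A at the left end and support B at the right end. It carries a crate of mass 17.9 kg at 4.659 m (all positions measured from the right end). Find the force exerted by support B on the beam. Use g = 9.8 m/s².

R_B ≈ 23.2 N

About support A:
Crate: 17.9 × 9.8 = 175.4 N down at 4.659 m → arm 0.711 m, τ = 175.4 × 0.711 = 124.7 N·m clockwise.
Net load moment about support A = 124.7 N·m clockwise.
Reaction R at support B is upward at 0 m, arm 5.37 m → moment R × 5.37 counterclockwise.
Στ = 0 ⇒ R × 5.37 = 124.7 ⇒ R = 23.2 N.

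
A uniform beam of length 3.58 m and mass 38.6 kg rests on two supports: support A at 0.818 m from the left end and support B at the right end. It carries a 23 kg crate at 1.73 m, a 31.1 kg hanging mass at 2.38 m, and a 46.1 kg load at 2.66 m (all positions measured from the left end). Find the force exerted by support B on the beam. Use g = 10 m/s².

R_B ≈ 695 N

Choose support A as the axis so its reaction then has zero moment arm.
Beam weight: 38.6 × 10 = 386 N down at 1.79 m → arm 0.972 m, τ = 386 × 0.972 = 375.2 N·m clockwise.
Crate: 23 × 10 = 230 N down at 1.73 m → arm 0.912 m, τ = 230 × 0.912 = 209.8 N·m clockwise.
Hanging mass: 31.1 × 10 = 311 N down at 2.38 m → arm 1.562 m, τ = 311 × 1.562 = 485.8 N·m clockwise.
Load: 46.1 × 10 = 461 N down at 2.66 m → arm 1.842 m, τ = 461 × 1.842 = 849.2 N·m clockwise.
Net load moment about support A = 1920 N·m clockwise.
Reaction R at support B is upward at 3.58 m, arm 2.762 m → moment R × 2.762 counterclockwise.
Balancing moments: R × 2.762 = 1920, giving R = 695 N.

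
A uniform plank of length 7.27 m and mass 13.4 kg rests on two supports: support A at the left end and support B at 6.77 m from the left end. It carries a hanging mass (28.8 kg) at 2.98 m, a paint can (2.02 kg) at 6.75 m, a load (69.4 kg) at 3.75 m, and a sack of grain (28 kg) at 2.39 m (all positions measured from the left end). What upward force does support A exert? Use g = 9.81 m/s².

Taking torques about support B:
Beam weight: 13.4 × 9.81 = 131.5 N down at 3.635 m → arm 3.135 m, τ = 131.5 × 3.135 = 412.3 N·m counterclockwise.
Hanging mass: 28.8 × 9.81 = 282.5 N down at 2.98 m → arm 3.79 m, τ = 282.5 × 3.79 = 1071 N·m counterclockwise.
Paint can: 2.02 × 9.81 = 19.82 N down at 6.75 m → arm 0.02 m, τ = 19.82 × 0.02 = 0.3964 N·m counterclockwise.
Load: 69.4 × 9.81 = 680.8 N down at 3.75 m → arm 3.02 m, τ = 680.8 × 3.02 = 2056 N·m counterclockwise.
Sack of grain: 28 × 9.81 = 274.7 N down at 2.39 m → arm 4.38 m, τ = 274.7 × 4.38 = 1203 N·m counterclockwise.
Net load moment about support B = 4743 N·m counterclockwise.
Reaction R at support A is upward at 0 m, arm 6.77 m → moment R × 6.77 clockwise.
For rotational equilibrium, R × 6.77 = 4743, so R = 701 N.

R_A ≈ 701 N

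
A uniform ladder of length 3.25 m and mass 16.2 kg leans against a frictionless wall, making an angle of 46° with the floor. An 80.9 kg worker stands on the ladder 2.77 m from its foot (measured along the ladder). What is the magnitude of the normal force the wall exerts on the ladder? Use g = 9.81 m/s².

N_wall ≈ 730 N

Sum moments about the foot of the ladder (the floor normal and friction both act there and drop out).
Ladder weight 16.2×9.81 = 158.9 N acts at 1.625 m along the ladder; its horizontal arm is 1.625·cos46° = 1.129 m → τ = 179.4 N·m clockwise.
Worker: 80.9×9.81 = 793.6 N at 2.77 m → arm 1.924 m → τ = 1527 N·m clockwise.
Wall normal N acts horizontally at the top; its moment arm is the height L sinθ = 3.25·sin46° = 2.338 m, counterclockwise.
Setting net torque to zero: N × 2.338 = 1706 → N = 730 N.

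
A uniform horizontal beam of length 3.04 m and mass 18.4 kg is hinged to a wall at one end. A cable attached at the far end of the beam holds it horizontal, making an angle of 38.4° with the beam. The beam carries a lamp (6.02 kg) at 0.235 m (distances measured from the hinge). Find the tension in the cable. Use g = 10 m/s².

T ≈ 156 N

About the hinge:
Beam weight: 18.4 × 10 = 184 N down at 1.52 m → arm 1.52 m, τ = 184 × 1.52 = 279.7 N·m clockwise.
Lamp: 6.02 × 10 = 60.2 N down at 0.235 m → arm 0.235 m, τ = 60.2 × 0.235 = 14.15 N·m clockwise.
Total clockwise load moment = 293.8 N·m.
The cable tension T acts at 3.04 m; only its component perpendicular to the beam, T sinθ, produces torque. sin 38.4° = 0.6211.
Balancing moments: T × 3.04 × 0.6211 = 293.8, giving T = 293.8 / 1.888 = 156 N.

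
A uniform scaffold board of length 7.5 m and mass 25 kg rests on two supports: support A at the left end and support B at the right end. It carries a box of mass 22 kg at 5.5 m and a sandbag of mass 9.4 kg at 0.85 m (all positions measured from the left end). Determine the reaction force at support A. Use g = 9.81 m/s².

R_A ≈ 262 N

Choose support B as the axis so its reaction then has zero moment arm.
Beam weight: 25 × 9.81 = 245.2 N down at 3.75 m → arm 3.75 m, τ = 245.2 × 3.75 = 919.5 N·m counterclockwise.
Box: 22 × 9.81 = 215.8 N down at 5.5 m → arm 2 m, τ = 215.8 × 2 = 431.6 N·m counterclockwise.
Sandbag: 9.4 × 9.81 = 92.21 N down at 0.85 m → arm 6.65 m, τ = 92.21 × 6.65 = 613.2 N·m counterclockwise.
Net load moment about support B = 1964 N·m counterclockwise.
Reaction R at support A is upward at 0 m, arm 7.5 m → moment R × 7.5 clockwise.
Στ = 0 ⇒ R × 7.5 = 1964 ⇒ R = 262 N.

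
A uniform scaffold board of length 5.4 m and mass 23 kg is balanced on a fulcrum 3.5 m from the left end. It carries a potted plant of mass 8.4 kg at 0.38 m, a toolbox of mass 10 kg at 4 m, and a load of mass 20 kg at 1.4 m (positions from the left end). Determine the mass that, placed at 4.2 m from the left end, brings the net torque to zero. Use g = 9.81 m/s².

m ≈ 117 kg

Sum moments about the fulcrum (at 3.5 m from the left end) (the support reaction has zero arm there).
Beam weight: 23 × 9.81 = 225.6 N down at 2.7 m → arm 0.8 m, τ = 225.6 × 0.8 = 180.5 N·m counterclockwise.
Potted plant: 8.4 × 9.81 = 82.4 N down at 0.38 m → arm 3.12 m, τ = 82.4 × 3.12 = 257.1 N·m counterclockwise.
Toolbox: 10 × 9.81 = 98.1 N down at 4 m → arm 0.5 m, τ = 98.1 × 0.5 = 49.05 N·m clockwise.
Load: 20 × 9.81 = 196.2 N down at 1.4 m → arm 2.1 m, τ = 196.2 × 2.1 = 412 N·m counterclockwise.
Net moment of known loads = 800.5 N·m counterclockwise.
An unknown mass m at 4.2 m has arm 0.7 m; its moment is m·g·0.7 clockwise.
Setting net torque to zero: m × 9.81 × 0.7 = 800.5 → m = 800.5 / (9.81 × 0.7) = 117 kg.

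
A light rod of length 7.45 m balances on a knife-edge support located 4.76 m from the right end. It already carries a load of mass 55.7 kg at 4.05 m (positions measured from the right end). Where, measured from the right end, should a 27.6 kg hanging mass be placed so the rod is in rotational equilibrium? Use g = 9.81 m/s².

x ≈ 6.19 m from the right end

About the knife-edge support (at 4.76 m from the right end):
Load: 55.7 × 9.81 = 546.4 N down at 4.05 m → arm 0.71 m, τ = 546.4 × 0.71 = 387.9 N·m clockwise.
Net moment of existing loads = 387.9 N·m clockwise.
The hanging mass weighs 27.6 × 9.81 = 270.8 N and must supply an equal counterclockwise moment, so its lever arm about the knife-edge support is 387.9 / 270.8 = 1.43 m.
That puts it at 4.76 + 1.43 = 6.19 m from the right end.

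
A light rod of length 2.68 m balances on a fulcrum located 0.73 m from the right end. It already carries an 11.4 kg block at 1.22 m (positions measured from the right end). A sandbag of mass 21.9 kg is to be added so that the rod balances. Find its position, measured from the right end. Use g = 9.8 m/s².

x ≈ 0.475 m from the right end

Sum moments about the fulcrum (at 0.73 m from the right end) (the support reaction has zero arm there).
Block: 11.4 × 9.8 = 111.7 N down at 1.22 m → arm 0.49 m, τ = 111.7 × 0.49 = 54.73 N·m counterclockwise.
Net moment of existing loads = 54.73 N·m counterclockwise.
The sandbag weighs 21.9 × 9.8 = 214.6 N and must supply an equal clockwise moment, so its lever arm about the fulcrum is 54.73 / 214.6 = 0.255 m.
That puts it at 0.73 − 0.255 = 0.475 m from the right end.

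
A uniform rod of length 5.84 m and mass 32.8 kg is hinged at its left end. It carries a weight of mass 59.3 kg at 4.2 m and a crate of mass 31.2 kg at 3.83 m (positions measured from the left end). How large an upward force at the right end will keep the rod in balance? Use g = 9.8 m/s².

About the left end:
Beam weight: 32.8 × 9.8 = 321.4 N down at 2.92 m → arm 2.92 m, τ = 321.4 × 2.92 = 938.5 N·m clockwise.
Weight: 59.3 × 9.8 = 581.1 N down at 4.2 m → arm 4.2 m, τ = 581.1 × 4.2 = 2441 N·m clockwise.
Crate: 31.2 × 9.8 = 305.8 N down at 3.83 m → arm 3.83 m, τ = 305.8 × 3.83 = 1171 N·m clockwise.
Net moment of the loads = 4550 N·m clockwise.
The upward force F acts at the right end, arm 5.84 m, giving F × 5.84 counterclockwise.
For rotational equilibrium, F × 5.84 = 4550, so F = 4550 / 5.84 = 779 N.

F ≈ 779 N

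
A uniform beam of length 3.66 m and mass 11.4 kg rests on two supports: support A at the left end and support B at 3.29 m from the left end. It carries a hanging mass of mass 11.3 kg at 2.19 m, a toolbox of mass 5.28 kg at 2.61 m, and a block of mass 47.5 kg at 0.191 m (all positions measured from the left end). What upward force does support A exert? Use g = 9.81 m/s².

Take moments about support B.
Beam weight: 11.4 × 9.81 = 111.8 N down at 1.83 m → arm 1.46 m, τ = 111.8 × 1.46 = 163.2 N·m counterclockwise.
Hanging mass: 11.3 × 9.81 = 110.9 N down at 2.19 m → arm 1.1 m, τ = 110.9 × 1.1 = 122 N·m counterclockwise.
Toolbox: 5.28 × 9.81 = 51.8 N down at 2.61 m → arm 0.68 m, τ = 51.8 × 0.68 = 35.22 N·m counterclockwise.
Block: 47.5 × 9.81 = 466 N down at 0.191 m → arm 3.099 m, τ = 466 × 3.099 = 1444 N·m counterclockwise.
Net load moment about support B = 1764 N·m counterclockwise.
Reaction R at support A is upward at 0 m, arm 3.29 m → moment R × 3.29 clockwise.
For rotational equilibrium, R × 3.29 = 1764, so R = 536 N.

R_A ≈ 536 N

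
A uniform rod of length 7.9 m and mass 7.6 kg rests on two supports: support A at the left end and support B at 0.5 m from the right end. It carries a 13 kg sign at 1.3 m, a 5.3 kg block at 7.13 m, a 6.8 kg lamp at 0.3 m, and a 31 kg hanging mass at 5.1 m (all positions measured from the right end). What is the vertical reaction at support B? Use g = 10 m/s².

Sum moments about support A (its reaction then has zero moment arm).
Beam weight: 7.6 × 10 = 76 N down at 3.95 m → arm 3.95 m, τ = 76 × 3.95 = 300.2 N·m clockwise.
Sign: 13 × 10 = 130 N down at 1.3 m → arm 6.6 m, τ = 130 × 6.6 = 858 N·m clockwise.
Block: 5.3 × 10 = 53 N down at 7.13 m → arm 0.77 m, τ = 53 × 0.77 = 40.81 N·m clockwise.
Lamp: 6.8 × 10 = 68 N down at 0.3 m → arm 7.6 m, τ = 68 × 7.6 = 516.8 N·m clockwise.
Hanging mass: 31 × 10 = 310 N down at 5.1 m → arm 2.8 m, τ = 310 × 2.8 = 868 N·m clockwise.
Net load moment about support A = 2584 N·m clockwise.
Reaction R at support B is upward at 0.5 m, arm 7.4 m → moment R × 7.4 counterclockwise.
Balancing moments: R × 7.4 = 2584, giving R = 349 N.

R_B ≈ 349 N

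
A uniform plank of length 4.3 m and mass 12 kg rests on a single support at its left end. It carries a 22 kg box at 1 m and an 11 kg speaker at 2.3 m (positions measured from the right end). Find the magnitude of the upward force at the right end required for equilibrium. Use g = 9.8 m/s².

F ≈ 274 N

Choose the left end as the axis so the unknown pivot reaction has zero arm there.
Beam weight: 12 × 9.8 = 117.6 N down at 2.15 m → arm 2.15 m, τ = 117.6 × 2.15 = 252.8 N·m clockwise.
Box: 22 × 9.8 = 215.6 N down at 1 m → arm 3.3 m, τ = 215.6 × 3.3 = 711.5 N·m clockwise.
Speaker: 11 × 9.8 = 107.8 N down at 2.3 m → arm 2 m, τ = 107.8 × 2 = 215.6 N·m clockwise.
Net moment of the loads = 1180 N·m clockwise.
The upward force F acts at the right end, arm 4.3 m, giving F × 4.3 counterclockwise.
For rotational equilibrium, F × 4.3 = 1180, so F = 1180 / 4.3 = 274 N.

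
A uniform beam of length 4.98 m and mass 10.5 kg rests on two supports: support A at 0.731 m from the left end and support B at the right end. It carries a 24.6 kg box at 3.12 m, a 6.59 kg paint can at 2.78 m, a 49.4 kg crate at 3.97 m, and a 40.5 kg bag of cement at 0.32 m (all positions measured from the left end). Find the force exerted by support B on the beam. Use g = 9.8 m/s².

R_B ≈ 540 N

About support A:
Beam weight: 10.5 × 9.8 = 102.9 N down at 2.49 m → arm 1.759 m, τ = 102.9 × 1.759 = 181 N·m clockwise.
Box: 24.6 × 9.8 = 241.1 N down at 3.12 m → arm 2.389 m, τ = 241.1 × 2.389 = 576 N·m clockwise.
Paint can: 6.59 × 9.8 = 64.58 N down at 2.78 m → arm 2.049 m, τ = 64.58 × 2.049 = 132.3 N·m clockwise.
Crate: 49.4 × 9.8 = 484.1 N down at 3.97 m → arm 3.239 m, τ = 484.1 × 3.239 = 1568 N·m clockwise.
Bag of cement: 40.5 × 9.8 = 396.9 N down at 0.32 m → arm 0.411 m, τ = 396.9 × 0.411 = 163.1 N·m counterclockwise.
Net load moment about support A = 2294 N·m clockwise.
Reaction R at support B is upward at 4.98 m, arm 4.249 m → moment R × 4.249 counterclockwise.
For rotational equilibrium, R × 4.249 = 2294, so R = 540 N.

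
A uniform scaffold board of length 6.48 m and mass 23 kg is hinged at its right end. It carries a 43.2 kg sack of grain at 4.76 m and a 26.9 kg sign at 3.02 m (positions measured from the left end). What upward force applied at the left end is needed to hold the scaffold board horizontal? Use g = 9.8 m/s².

Taking torques about the right end:
Beam weight: 23 × 9.8 = 225.4 N down at 3.24 m → arm 3.24 m, τ = 225.4 × 3.24 = 730.3 N·m counterclockwise.
Sack of grain: 43.2 × 9.8 = 423.4 N down at 4.76 m → arm 1.72 m, τ = 423.4 × 1.72 = 728.2 N·m counterclockwise.
Sign: 26.9 × 9.8 = 263.6 N down at 3.02 m → arm 3.46 m, τ = 263.6 × 3.46 = 912.1 N·m counterclockwise.
Net moment of the loads = 2371 N·m counterclockwise.
The upward force F acts at the left end, arm 6.48 m, giving F × 6.48 clockwise.
Setting net torque to zero: F × 6.48 = 2371 → F = 2371 / 6.48 = 366 N.

F ≈ 366 N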